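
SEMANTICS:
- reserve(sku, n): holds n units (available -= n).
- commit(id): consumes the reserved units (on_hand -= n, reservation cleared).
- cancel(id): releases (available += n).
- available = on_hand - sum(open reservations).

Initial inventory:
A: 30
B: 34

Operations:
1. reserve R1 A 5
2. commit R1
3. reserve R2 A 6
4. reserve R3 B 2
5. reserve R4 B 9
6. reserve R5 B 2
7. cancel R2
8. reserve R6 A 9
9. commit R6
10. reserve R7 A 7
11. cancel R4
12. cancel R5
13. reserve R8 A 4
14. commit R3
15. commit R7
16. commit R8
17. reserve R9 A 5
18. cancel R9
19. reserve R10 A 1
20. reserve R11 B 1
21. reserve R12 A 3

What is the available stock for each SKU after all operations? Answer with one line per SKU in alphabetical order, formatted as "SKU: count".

Answer: A: 1
B: 31

Derivation:
Step 1: reserve R1 A 5 -> on_hand[A=30 B=34] avail[A=25 B=34] open={R1}
Step 2: commit R1 -> on_hand[A=25 B=34] avail[A=25 B=34] open={}
Step 3: reserve R2 A 6 -> on_hand[A=25 B=34] avail[A=19 B=34] open={R2}
Step 4: reserve R3 B 2 -> on_hand[A=25 B=34] avail[A=19 B=32] open={R2,R3}
Step 5: reserve R4 B 9 -> on_hand[A=25 B=34] avail[A=19 B=23] open={R2,R3,R4}
Step 6: reserve R5 B 2 -> on_hand[A=25 B=34] avail[A=19 B=21] open={R2,R3,R4,R5}
Step 7: cancel R2 -> on_hand[A=25 B=34] avail[A=25 B=21] open={R3,R4,R5}
Step 8: reserve R6 A 9 -> on_hand[A=25 B=34] avail[A=16 B=21] open={R3,R4,R5,R6}
Step 9: commit R6 -> on_hand[A=16 B=34] avail[A=16 B=21] open={R3,R4,R5}
Step 10: reserve R7 A 7 -> on_hand[A=16 B=34] avail[A=9 B=21] open={R3,R4,R5,R7}
Step 11: cancel R4 -> on_hand[A=16 B=34] avail[A=9 B=30] open={R3,R5,R7}
Step 12: cancel R5 -> on_hand[A=16 B=34] avail[A=9 B=32] open={R3,R7}
Step 13: reserve R8 A 4 -> on_hand[A=16 B=34] avail[A=5 B=32] open={R3,R7,R8}
Step 14: commit R3 -> on_hand[A=16 B=32] avail[A=5 B=32] open={R7,R8}
Step 15: commit R7 -> on_hand[A=9 B=32] avail[A=5 B=32] open={R8}
Step 16: commit R8 -> on_hand[A=5 B=32] avail[A=5 B=32] open={}
Step 17: reserve R9 A 5 -> on_hand[A=5 B=32] avail[A=0 B=32] open={R9}
Step 18: cancel R9 -> on_hand[A=5 B=32] avail[A=5 B=32] open={}
Step 19: reserve R10 A 1 -> on_hand[A=5 B=32] avail[A=4 B=32] open={R10}
Step 20: reserve R11 B 1 -> on_hand[A=5 B=32] avail[A=4 B=31] open={R10,R11}
Step 21: reserve R12 A 3 -> on_hand[A=5 B=32] avail[A=1 B=31] open={R10,R11,R12}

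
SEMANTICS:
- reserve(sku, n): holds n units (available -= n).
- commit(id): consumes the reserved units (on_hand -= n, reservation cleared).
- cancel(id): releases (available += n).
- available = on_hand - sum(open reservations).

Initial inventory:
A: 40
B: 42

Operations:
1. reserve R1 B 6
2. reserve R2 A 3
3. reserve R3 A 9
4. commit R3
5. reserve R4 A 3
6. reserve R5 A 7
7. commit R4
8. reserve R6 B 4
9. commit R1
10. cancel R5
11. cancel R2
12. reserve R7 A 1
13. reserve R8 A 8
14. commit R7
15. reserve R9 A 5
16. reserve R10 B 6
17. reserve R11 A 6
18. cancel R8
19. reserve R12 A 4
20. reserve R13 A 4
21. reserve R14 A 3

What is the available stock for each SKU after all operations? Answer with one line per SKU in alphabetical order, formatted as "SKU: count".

Step 1: reserve R1 B 6 -> on_hand[A=40 B=42] avail[A=40 B=36] open={R1}
Step 2: reserve R2 A 3 -> on_hand[A=40 B=42] avail[A=37 B=36] open={R1,R2}
Step 3: reserve R3 A 9 -> on_hand[A=40 B=42] avail[A=28 B=36] open={R1,R2,R3}
Step 4: commit R3 -> on_hand[A=31 B=42] avail[A=28 B=36] open={R1,R2}
Step 5: reserve R4 A 3 -> on_hand[A=31 B=42] avail[A=25 B=36] open={R1,R2,R4}
Step 6: reserve R5 A 7 -> on_hand[A=31 B=42] avail[A=18 B=36] open={R1,R2,R4,R5}
Step 7: commit R4 -> on_hand[A=28 B=42] avail[A=18 B=36] open={R1,R2,R5}
Step 8: reserve R6 B 4 -> on_hand[A=28 B=42] avail[A=18 B=32] open={R1,R2,R5,R6}
Step 9: commit R1 -> on_hand[A=28 B=36] avail[A=18 B=32] open={R2,R5,R6}
Step 10: cancel R5 -> on_hand[A=28 B=36] avail[A=25 B=32] open={R2,R6}
Step 11: cancel R2 -> on_hand[A=28 B=36] avail[A=28 B=32] open={R6}
Step 12: reserve R7 A 1 -> on_hand[A=28 B=36] avail[A=27 B=32] open={R6,R7}
Step 13: reserve R8 A 8 -> on_hand[A=28 B=36] avail[A=19 B=32] open={R6,R7,R8}
Step 14: commit R7 -> on_hand[A=27 B=36] avail[A=19 B=32] open={R6,R8}
Step 15: reserve R9 A 5 -> on_hand[A=27 B=36] avail[A=14 B=32] open={R6,R8,R9}
Step 16: reserve R10 B 6 -> on_hand[A=27 B=36] avail[A=14 B=26] open={R10,R6,R8,R9}
Step 17: reserve R11 A 6 -> on_hand[A=27 B=36] avail[A=8 B=26] open={R10,R11,R6,R8,R9}
Step 18: cancel R8 -> on_hand[A=27 B=36] avail[A=16 B=26] open={R10,R11,R6,R9}
Step 19: reserve R12 A 4 -> on_hand[A=27 B=36] avail[A=12 B=26] open={R10,R11,R12,R6,R9}
Step 20: reserve R13 A 4 -> on_hand[A=27 B=36] avail[A=8 B=26] open={R10,R11,R12,R13,R6,R9}
Step 21: reserve R14 A 3 -> on_hand[A=27 B=36] avail[A=5 B=26] open={R10,R11,R12,R13,R14,R6,R9}

Answer: A: 5
B: 26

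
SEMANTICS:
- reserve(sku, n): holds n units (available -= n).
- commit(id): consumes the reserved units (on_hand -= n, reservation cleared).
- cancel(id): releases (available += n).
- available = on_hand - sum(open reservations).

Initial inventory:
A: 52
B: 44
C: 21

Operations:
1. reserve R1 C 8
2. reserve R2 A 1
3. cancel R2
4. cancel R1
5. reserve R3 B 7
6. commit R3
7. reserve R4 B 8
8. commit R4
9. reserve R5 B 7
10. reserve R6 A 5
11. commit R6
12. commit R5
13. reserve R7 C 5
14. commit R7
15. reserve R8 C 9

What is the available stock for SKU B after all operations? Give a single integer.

Step 1: reserve R1 C 8 -> on_hand[A=52 B=44 C=21] avail[A=52 B=44 C=13] open={R1}
Step 2: reserve R2 A 1 -> on_hand[A=52 B=44 C=21] avail[A=51 B=44 C=13] open={R1,R2}
Step 3: cancel R2 -> on_hand[A=52 B=44 C=21] avail[A=52 B=44 C=13] open={R1}
Step 4: cancel R1 -> on_hand[A=52 B=44 C=21] avail[A=52 B=44 C=21] open={}
Step 5: reserve R3 B 7 -> on_hand[A=52 B=44 C=21] avail[A=52 B=37 C=21] open={R3}
Step 6: commit R3 -> on_hand[A=52 B=37 C=21] avail[A=52 B=37 C=21] open={}
Step 7: reserve R4 B 8 -> on_hand[A=52 B=37 C=21] avail[A=52 B=29 C=21] open={R4}
Step 8: commit R4 -> on_hand[A=52 B=29 C=21] avail[A=52 B=29 C=21] open={}
Step 9: reserve R5 B 7 -> on_hand[A=52 B=29 C=21] avail[A=52 B=22 C=21] open={R5}
Step 10: reserve R6 A 5 -> on_hand[A=52 B=29 C=21] avail[A=47 B=22 C=21] open={R5,R6}
Step 11: commit R6 -> on_hand[A=47 B=29 C=21] avail[A=47 B=22 C=21] open={R5}
Step 12: commit R5 -> on_hand[A=47 B=22 C=21] avail[A=47 B=22 C=21] open={}
Step 13: reserve R7 C 5 -> on_hand[A=47 B=22 C=21] avail[A=47 B=22 C=16] open={R7}
Step 14: commit R7 -> on_hand[A=47 B=22 C=16] avail[A=47 B=22 C=16] open={}
Step 15: reserve R8 C 9 -> on_hand[A=47 B=22 C=16] avail[A=47 B=22 C=7] open={R8}
Final available[B] = 22

Answer: 22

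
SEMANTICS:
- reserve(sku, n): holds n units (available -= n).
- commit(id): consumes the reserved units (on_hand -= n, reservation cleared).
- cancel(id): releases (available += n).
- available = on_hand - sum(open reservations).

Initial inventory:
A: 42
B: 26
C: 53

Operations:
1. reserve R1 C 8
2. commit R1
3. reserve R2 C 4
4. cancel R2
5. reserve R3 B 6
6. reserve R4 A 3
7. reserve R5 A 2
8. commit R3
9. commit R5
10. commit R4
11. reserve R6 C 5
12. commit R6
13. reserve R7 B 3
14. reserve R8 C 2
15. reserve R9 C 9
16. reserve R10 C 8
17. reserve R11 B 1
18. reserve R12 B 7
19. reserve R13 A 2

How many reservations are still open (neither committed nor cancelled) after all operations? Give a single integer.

Answer: 7

Derivation:
Step 1: reserve R1 C 8 -> on_hand[A=42 B=26 C=53] avail[A=42 B=26 C=45] open={R1}
Step 2: commit R1 -> on_hand[A=42 B=26 C=45] avail[A=42 B=26 C=45] open={}
Step 3: reserve R2 C 4 -> on_hand[A=42 B=26 C=45] avail[A=42 B=26 C=41] open={R2}
Step 4: cancel R2 -> on_hand[A=42 B=26 C=45] avail[A=42 B=26 C=45] open={}
Step 5: reserve R3 B 6 -> on_hand[A=42 B=26 C=45] avail[A=42 B=20 C=45] open={R3}
Step 6: reserve R4 A 3 -> on_hand[A=42 B=26 C=45] avail[A=39 B=20 C=45] open={R3,R4}
Step 7: reserve R5 A 2 -> on_hand[A=42 B=26 C=45] avail[A=37 B=20 C=45] open={R3,R4,R5}
Step 8: commit R3 -> on_hand[A=42 B=20 C=45] avail[A=37 B=20 C=45] open={R4,R5}
Step 9: commit R5 -> on_hand[A=40 B=20 C=45] avail[A=37 B=20 C=45] open={R4}
Step 10: commit R4 -> on_hand[A=37 B=20 C=45] avail[A=37 B=20 C=45] open={}
Step 11: reserve R6 C 5 -> on_hand[A=37 B=20 C=45] avail[A=37 B=20 C=40] open={R6}
Step 12: commit R6 -> on_hand[A=37 B=20 C=40] avail[A=37 B=20 C=40] open={}
Step 13: reserve R7 B 3 -> on_hand[A=37 B=20 C=40] avail[A=37 B=17 C=40] open={R7}
Step 14: reserve R8 C 2 -> on_hand[A=37 B=20 C=40] avail[A=37 B=17 C=38] open={R7,R8}
Step 15: reserve R9 C 9 -> on_hand[A=37 B=20 C=40] avail[A=37 B=17 C=29] open={R7,R8,R9}
Step 16: reserve R10 C 8 -> on_hand[A=37 B=20 C=40] avail[A=37 B=17 C=21] open={R10,R7,R8,R9}
Step 17: reserve R11 B 1 -> on_hand[A=37 B=20 C=40] avail[A=37 B=16 C=21] open={R10,R11,R7,R8,R9}
Step 18: reserve R12 B 7 -> on_hand[A=37 B=20 C=40] avail[A=37 B=9 C=21] open={R10,R11,R12,R7,R8,R9}
Step 19: reserve R13 A 2 -> on_hand[A=37 B=20 C=40] avail[A=35 B=9 C=21] open={R10,R11,R12,R13,R7,R8,R9}
Open reservations: ['R10', 'R11', 'R12', 'R13', 'R7', 'R8', 'R9'] -> 7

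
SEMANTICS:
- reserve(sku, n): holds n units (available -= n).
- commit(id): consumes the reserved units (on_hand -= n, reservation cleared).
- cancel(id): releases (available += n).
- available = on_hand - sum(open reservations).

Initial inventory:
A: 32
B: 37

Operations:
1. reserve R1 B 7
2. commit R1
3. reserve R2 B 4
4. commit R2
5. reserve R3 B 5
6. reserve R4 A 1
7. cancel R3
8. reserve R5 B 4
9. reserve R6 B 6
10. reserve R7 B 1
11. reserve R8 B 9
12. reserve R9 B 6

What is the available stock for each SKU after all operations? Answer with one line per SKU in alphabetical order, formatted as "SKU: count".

Answer: A: 31
B: 0

Derivation:
Step 1: reserve R1 B 7 -> on_hand[A=32 B=37] avail[A=32 B=30] open={R1}
Step 2: commit R1 -> on_hand[A=32 B=30] avail[A=32 B=30] open={}
Step 3: reserve R2 B 4 -> on_hand[A=32 B=30] avail[A=32 B=26] open={R2}
Step 4: commit R2 -> on_hand[A=32 B=26] avail[A=32 B=26] open={}
Step 5: reserve R3 B 5 -> on_hand[A=32 B=26] avail[A=32 B=21] open={R3}
Step 6: reserve R4 A 1 -> on_hand[A=32 B=26] avail[A=31 B=21] open={R3,R4}
Step 7: cancel R3 -> on_hand[A=32 B=26] avail[A=31 B=26] open={R4}
Step 8: reserve R5 B 4 -> on_hand[A=32 B=26] avail[A=31 B=22] open={R4,R5}
Step 9: reserve R6 B 6 -> on_hand[A=32 B=26] avail[A=31 B=16] open={R4,R5,R6}
Step 10: reserve R7 B 1 -> on_hand[A=32 B=26] avail[A=31 B=15] open={R4,R5,R6,R7}
Step 11: reserve R8 B 9 -> on_hand[A=32 B=26] avail[A=31 B=6] open={R4,R5,R6,R7,R8}
Step 12: reserve R9 B 6 -> on_hand[A=32 B=26] avail[A=31 B=0] open={R4,R5,R6,R7,R8,R9}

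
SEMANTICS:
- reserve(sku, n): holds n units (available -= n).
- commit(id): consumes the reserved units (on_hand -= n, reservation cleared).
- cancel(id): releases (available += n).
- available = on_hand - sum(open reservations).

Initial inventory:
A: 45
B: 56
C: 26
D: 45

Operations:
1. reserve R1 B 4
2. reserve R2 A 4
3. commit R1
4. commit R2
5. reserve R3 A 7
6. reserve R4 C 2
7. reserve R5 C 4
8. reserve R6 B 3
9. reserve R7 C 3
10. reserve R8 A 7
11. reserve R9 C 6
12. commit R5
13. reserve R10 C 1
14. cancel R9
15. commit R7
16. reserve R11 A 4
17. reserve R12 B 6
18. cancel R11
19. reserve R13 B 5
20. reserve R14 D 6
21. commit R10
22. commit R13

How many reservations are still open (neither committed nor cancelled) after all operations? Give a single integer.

Answer: 6

Derivation:
Step 1: reserve R1 B 4 -> on_hand[A=45 B=56 C=26 D=45] avail[A=45 B=52 C=26 D=45] open={R1}
Step 2: reserve R2 A 4 -> on_hand[A=45 B=56 C=26 D=45] avail[A=41 B=52 C=26 D=45] open={R1,R2}
Step 3: commit R1 -> on_hand[A=45 B=52 C=26 D=45] avail[A=41 B=52 C=26 D=45] open={R2}
Step 4: commit R2 -> on_hand[A=41 B=52 C=26 D=45] avail[A=41 B=52 C=26 D=45] open={}
Step 5: reserve R3 A 7 -> on_hand[A=41 B=52 C=26 D=45] avail[A=34 B=52 C=26 D=45] open={R3}
Step 6: reserve R4 C 2 -> on_hand[A=41 B=52 C=26 D=45] avail[A=34 B=52 C=24 D=45] open={R3,R4}
Step 7: reserve R5 C 4 -> on_hand[A=41 B=52 C=26 D=45] avail[A=34 B=52 C=20 D=45] open={R3,R4,R5}
Step 8: reserve R6 B 3 -> on_hand[A=41 B=52 C=26 D=45] avail[A=34 B=49 C=20 D=45] open={R3,R4,R5,R6}
Step 9: reserve R7 C 3 -> on_hand[A=41 B=52 C=26 D=45] avail[A=34 B=49 C=17 D=45] open={R3,R4,R5,R6,R7}
Step 10: reserve R8 A 7 -> on_hand[A=41 B=52 C=26 D=45] avail[A=27 B=49 C=17 D=45] open={R3,R4,R5,R6,R7,R8}
Step 11: reserve R9 C 6 -> on_hand[A=41 B=52 C=26 D=45] avail[A=27 B=49 C=11 D=45] open={R3,R4,R5,R6,R7,R8,R9}
Step 12: commit R5 -> on_hand[A=41 B=52 C=22 D=45] avail[A=27 B=49 C=11 D=45] open={R3,R4,R6,R7,R8,R9}
Step 13: reserve R10 C 1 -> on_hand[A=41 B=52 C=22 D=45] avail[A=27 B=49 C=10 D=45] open={R10,R3,R4,R6,R7,R8,R9}
Step 14: cancel R9 -> on_hand[A=41 B=52 C=22 D=45] avail[A=27 B=49 C=16 D=45] open={R10,R3,R4,R6,R7,R8}
Step 15: commit R7 -> on_hand[A=41 B=52 C=19 D=45] avail[A=27 B=49 C=16 D=45] open={R10,R3,R4,R6,R8}
Step 16: reserve R11 A 4 -> on_hand[A=41 B=52 C=19 D=45] avail[A=23 B=49 C=16 D=45] open={R10,R11,R3,R4,R6,R8}
Step 17: reserve R12 B 6 -> on_hand[A=41 B=52 C=19 D=45] avail[A=23 B=43 C=16 D=45] open={R10,R11,R12,R3,R4,R6,R8}
Step 18: cancel R11 -> on_hand[A=41 B=52 C=19 D=45] avail[A=27 B=43 C=16 D=45] open={R10,R12,R3,R4,R6,R8}
Step 19: reserve R13 B 5 -> on_hand[A=41 B=52 C=19 D=45] avail[A=27 B=38 C=16 D=45] open={R10,R12,R13,R3,R4,R6,R8}
Step 20: reserve R14 D 6 -> on_hand[A=41 B=52 C=19 D=45] avail[A=27 B=38 C=16 D=39] open={R10,R12,R13,R14,R3,R4,R6,R8}
Step 21: commit R10 -> on_hand[A=41 B=52 C=18 D=45] avail[A=27 B=38 C=16 D=39] open={R12,R13,R14,R3,R4,R6,R8}
Step 22: commit R13 -> on_hand[A=41 B=47 C=18 D=45] avail[A=27 B=38 C=16 D=39] open={R12,R14,R3,R4,R6,R8}
Open reservations: ['R12', 'R14', 'R3', 'R4', 'R6', 'R8'] -> 6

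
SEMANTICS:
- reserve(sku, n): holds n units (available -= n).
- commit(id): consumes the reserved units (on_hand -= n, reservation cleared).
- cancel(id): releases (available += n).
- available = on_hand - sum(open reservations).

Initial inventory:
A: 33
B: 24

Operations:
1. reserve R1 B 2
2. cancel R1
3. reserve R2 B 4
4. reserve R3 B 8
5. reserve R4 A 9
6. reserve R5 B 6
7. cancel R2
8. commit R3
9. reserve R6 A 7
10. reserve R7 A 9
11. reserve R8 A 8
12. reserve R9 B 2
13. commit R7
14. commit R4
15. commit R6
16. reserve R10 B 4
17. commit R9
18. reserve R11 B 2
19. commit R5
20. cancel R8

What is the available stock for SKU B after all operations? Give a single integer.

Answer: 2

Derivation:
Step 1: reserve R1 B 2 -> on_hand[A=33 B=24] avail[A=33 B=22] open={R1}
Step 2: cancel R1 -> on_hand[A=33 B=24] avail[A=33 B=24] open={}
Step 3: reserve R2 B 4 -> on_hand[A=33 B=24] avail[A=33 B=20] open={R2}
Step 4: reserve R3 B 8 -> on_hand[A=33 B=24] avail[A=33 B=12] open={R2,R3}
Step 5: reserve R4 A 9 -> on_hand[A=33 B=24] avail[A=24 B=12] open={R2,R3,R4}
Step 6: reserve R5 B 6 -> on_hand[A=33 B=24] avail[A=24 B=6] open={R2,R3,R4,R5}
Step 7: cancel R2 -> on_hand[A=33 B=24] avail[A=24 B=10] open={R3,R4,R5}
Step 8: commit R3 -> on_hand[A=33 B=16] avail[A=24 B=10] open={R4,R5}
Step 9: reserve R6 A 7 -> on_hand[A=33 B=16] avail[A=17 B=10] open={R4,R5,R6}
Step 10: reserve R7 A 9 -> on_hand[A=33 B=16] avail[A=8 B=10] open={R4,R5,R6,R7}
Step 11: reserve R8 A 8 -> on_hand[A=33 B=16] avail[A=0 B=10] open={R4,R5,R6,R7,R8}
Step 12: reserve R9 B 2 -> on_hand[A=33 B=16] avail[A=0 B=8] open={R4,R5,R6,R7,R8,R9}
Step 13: commit R7 -> on_hand[A=24 B=16] avail[A=0 B=8] open={R4,R5,R6,R8,R9}
Step 14: commit R4 -> on_hand[A=15 B=16] avail[A=0 B=8] open={R5,R6,R8,R9}
Step 15: commit R6 -> on_hand[A=8 B=16] avail[A=0 B=8] open={R5,R8,R9}
Step 16: reserve R10 B 4 -> on_hand[A=8 B=16] avail[A=0 B=4] open={R10,R5,R8,R9}
Step 17: commit R9 -> on_hand[A=8 B=14] avail[A=0 B=4] open={R10,R5,R8}
Step 18: reserve R11 B 2 -> on_hand[A=8 B=14] avail[A=0 B=2] open={R10,R11,R5,R8}
Step 19: commit R5 -> on_hand[A=8 B=8] avail[A=0 B=2] open={R10,R11,R8}
Step 20: cancel R8 -> on_hand[A=8 B=8] avail[A=8 B=2] open={R10,R11}
Final available[B] = 2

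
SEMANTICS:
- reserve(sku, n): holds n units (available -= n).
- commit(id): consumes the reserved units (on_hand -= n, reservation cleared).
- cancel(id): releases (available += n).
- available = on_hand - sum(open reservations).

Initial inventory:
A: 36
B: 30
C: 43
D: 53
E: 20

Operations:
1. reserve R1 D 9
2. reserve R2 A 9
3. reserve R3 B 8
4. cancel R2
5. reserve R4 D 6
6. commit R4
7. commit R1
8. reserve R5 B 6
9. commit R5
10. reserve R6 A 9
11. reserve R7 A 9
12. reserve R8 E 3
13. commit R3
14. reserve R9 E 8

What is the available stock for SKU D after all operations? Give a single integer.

Step 1: reserve R1 D 9 -> on_hand[A=36 B=30 C=43 D=53 E=20] avail[A=36 B=30 C=43 D=44 E=20] open={R1}
Step 2: reserve R2 A 9 -> on_hand[A=36 B=30 C=43 D=53 E=20] avail[A=27 B=30 C=43 D=44 E=20] open={R1,R2}
Step 3: reserve R3 B 8 -> on_hand[A=36 B=30 C=43 D=53 E=20] avail[A=27 B=22 C=43 D=44 E=20] open={R1,R2,R3}
Step 4: cancel R2 -> on_hand[A=36 B=30 C=43 D=53 E=20] avail[A=36 B=22 C=43 D=44 E=20] open={R1,R3}
Step 5: reserve R4 D 6 -> on_hand[A=36 B=30 C=43 D=53 E=20] avail[A=36 B=22 C=43 D=38 E=20] open={R1,R3,R4}
Step 6: commit R4 -> on_hand[A=36 B=30 C=43 D=47 E=20] avail[A=36 B=22 C=43 D=38 E=20] open={R1,R3}
Step 7: commit R1 -> on_hand[A=36 B=30 C=43 D=38 E=20] avail[A=36 B=22 C=43 D=38 E=20] open={R3}
Step 8: reserve R5 B 6 -> on_hand[A=36 B=30 C=43 D=38 E=20] avail[A=36 B=16 C=43 D=38 E=20] open={R3,R5}
Step 9: commit R5 -> on_hand[A=36 B=24 C=43 D=38 E=20] avail[A=36 B=16 C=43 D=38 E=20] open={R3}
Step 10: reserve R6 A 9 -> on_hand[A=36 B=24 C=43 D=38 E=20] avail[A=27 B=16 C=43 D=38 E=20] open={R3,R6}
Step 11: reserve R7 A 9 -> on_hand[A=36 B=24 C=43 D=38 E=20] avail[A=18 B=16 C=43 D=38 E=20] open={R3,R6,R7}
Step 12: reserve R8 E 3 -> on_hand[A=36 B=24 C=43 D=38 E=20] avail[A=18 B=16 C=43 D=38 E=17] open={R3,R6,R7,R8}
Step 13: commit R3 -> on_hand[A=36 B=16 C=43 D=38 E=20] avail[A=18 B=16 C=43 D=38 E=17] open={R6,R7,R8}
Step 14: reserve R9 E 8 -> on_hand[A=36 B=16 C=43 D=38 E=20] avail[A=18 B=16 C=43 D=38 E=9] open={R6,R7,R8,R9}
Final available[D] = 38

Answer: 38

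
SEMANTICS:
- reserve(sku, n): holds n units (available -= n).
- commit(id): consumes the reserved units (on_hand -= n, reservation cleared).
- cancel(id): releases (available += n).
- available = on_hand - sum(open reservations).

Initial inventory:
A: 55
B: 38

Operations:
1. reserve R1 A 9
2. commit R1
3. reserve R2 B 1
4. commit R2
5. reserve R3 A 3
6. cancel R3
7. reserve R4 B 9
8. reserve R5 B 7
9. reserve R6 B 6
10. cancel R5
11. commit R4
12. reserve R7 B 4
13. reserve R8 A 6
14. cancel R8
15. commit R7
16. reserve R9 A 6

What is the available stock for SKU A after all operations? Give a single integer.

Step 1: reserve R1 A 9 -> on_hand[A=55 B=38] avail[A=46 B=38] open={R1}
Step 2: commit R1 -> on_hand[A=46 B=38] avail[A=46 B=38] open={}
Step 3: reserve R2 B 1 -> on_hand[A=46 B=38] avail[A=46 B=37] open={R2}
Step 4: commit R2 -> on_hand[A=46 B=37] avail[A=46 B=37] open={}
Step 5: reserve R3 A 3 -> on_hand[A=46 B=37] avail[A=43 B=37] open={R3}
Step 6: cancel R3 -> on_hand[A=46 B=37] avail[A=46 B=37] open={}
Step 7: reserve R4 B 9 -> on_hand[A=46 B=37] avail[A=46 B=28] open={R4}
Step 8: reserve R5 B 7 -> on_hand[A=46 B=37] avail[A=46 B=21] open={R4,R5}
Step 9: reserve R6 B 6 -> on_hand[A=46 B=37] avail[A=46 B=15] open={R4,R5,R6}
Step 10: cancel R5 -> on_hand[A=46 B=37] avail[A=46 B=22] open={R4,R6}
Step 11: commit R4 -> on_hand[A=46 B=28] avail[A=46 B=22] open={R6}
Step 12: reserve R7 B 4 -> on_hand[A=46 B=28] avail[A=46 B=18] open={R6,R7}
Step 13: reserve R8 A 6 -> on_hand[A=46 B=28] avail[A=40 B=18] open={R6,R7,R8}
Step 14: cancel R8 -> on_hand[A=46 B=28] avail[A=46 B=18] open={R6,R7}
Step 15: commit R7 -> on_hand[A=46 B=24] avail[A=46 B=18] open={R6}
Step 16: reserve R9 A 6 -> on_hand[A=46 B=24] avail[A=40 B=18] open={R6,R9}
Final available[A] = 40

Answer: 40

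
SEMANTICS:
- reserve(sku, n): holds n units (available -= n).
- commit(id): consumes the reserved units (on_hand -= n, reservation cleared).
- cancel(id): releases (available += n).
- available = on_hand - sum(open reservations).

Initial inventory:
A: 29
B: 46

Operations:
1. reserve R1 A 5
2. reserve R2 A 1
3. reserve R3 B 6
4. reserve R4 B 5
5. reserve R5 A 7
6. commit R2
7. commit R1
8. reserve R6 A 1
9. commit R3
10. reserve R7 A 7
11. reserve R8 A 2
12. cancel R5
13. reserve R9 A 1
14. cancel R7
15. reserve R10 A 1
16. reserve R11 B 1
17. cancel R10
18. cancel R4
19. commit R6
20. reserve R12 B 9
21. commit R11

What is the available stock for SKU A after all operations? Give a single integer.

Answer: 19

Derivation:
Step 1: reserve R1 A 5 -> on_hand[A=29 B=46] avail[A=24 B=46] open={R1}
Step 2: reserve R2 A 1 -> on_hand[A=29 B=46] avail[A=23 B=46] open={R1,R2}
Step 3: reserve R3 B 6 -> on_hand[A=29 B=46] avail[A=23 B=40] open={R1,R2,R3}
Step 4: reserve R4 B 5 -> on_hand[A=29 B=46] avail[A=23 B=35] open={R1,R2,R3,R4}
Step 5: reserve R5 A 7 -> on_hand[A=29 B=46] avail[A=16 B=35] open={R1,R2,R3,R4,R5}
Step 6: commit R2 -> on_hand[A=28 B=46] avail[A=16 B=35] open={R1,R3,R4,R5}
Step 7: commit R1 -> on_hand[A=23 B=46] avail[A=16 B=35] open={R3,R4,R5}
Step 8: reserve R6 A 1 -> on_hand[A=23 B=46] avail[A=15 B=35] open={R3,R4,R5,R6}
Step 9: commit R3 -> on_hand[A=23 B=40] avail[A=15 B=35] open={R4,R5,R6}
Step 10: reserve R7 A 7 -> on_hand[A=23 B=40] avail[A=8 B=35] open={R4,R5,R6,R7}
Step 11: reserve R8 A 2 -> on_hand[A=23 B=40] avail[A=6 B=35] open={R4,R5,R6,R7,R8}
Step 12: cancel R5 -> on_hand[A=23 B=40] avail[A=13 B=35] open={R4,R6,R7,R8}
Step 13: reserve R9 A 1 -> on_hand[A=23 B=40] avail[A=12 B=35] open={R4,R6,R7,R8,R9}
Step 14: cancel R7 -> on_hand[A=23 B=40] avail[A=19 B=35] open={R4,R6,R8,R9}
Step 15: reserve R10 A 1 -> on_hand[A=23 B=40] avail[A=18 B=35] open={R10,R4,R6,R8,R9}
Step 16: reserve R11 B 1 -> on_hand[A=23 B=40] avail[A=18 B=34] open={R10,R11,R4,R6,R8,R9}
Step 17: cancel R10 -> on_hand[A=23 B=40] avail[A=19 B=34] open={R11,R4,R6,R8,R9}
Step 18: cancel R4 -> on_hand[A=23 B=40] avail[A=19 B=39] open={R11,R6,R8,R9}
Step 19: commit R6 -> on_hand[A=22 B=40] avail[A=19 B=39] open={R11,R8,R9}
Step 20: reserve R12 B 9 -> on_hand[A=22 B=40] avail[A=19 B=30] open={R11,R12,R8,R9}
Step 21: commit R11 -> on_hand[A=22 B=39] avail[A=19 B=30] open={R12,R8,R9}
Final available[A] = 19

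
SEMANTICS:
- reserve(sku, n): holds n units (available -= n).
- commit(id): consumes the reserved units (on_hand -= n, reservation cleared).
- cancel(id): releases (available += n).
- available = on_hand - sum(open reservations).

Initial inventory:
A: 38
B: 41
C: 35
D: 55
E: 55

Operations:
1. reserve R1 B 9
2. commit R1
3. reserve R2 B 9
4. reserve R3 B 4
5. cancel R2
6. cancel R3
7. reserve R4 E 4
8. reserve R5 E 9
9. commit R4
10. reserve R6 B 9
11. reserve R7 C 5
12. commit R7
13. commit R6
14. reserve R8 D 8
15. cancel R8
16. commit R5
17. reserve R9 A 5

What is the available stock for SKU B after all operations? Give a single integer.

Answer: 23

Derivation:
Step 1: reserve R1 B 9 -> on_hand[A=38 B=41 C=35 D=55 E=55] avail[A=38 B=32 C=35 D=55 E=55] open={R1}
Step 2: commit R1 -> on_hand[A=38 B=32 C=35 D=55 E=55] avail[A=38 B=32 C=35 D=55 E=55] open={}
Step 3: reserve R2 B 9 -> on_hand[A=38 B=32 C=35 D=55 E=55] avail[A=38 B=23 C=35 D=55 E=55] open={R2}
Step 4: reserve R3 B 4 -> on_hand[A=38 B=32 C=35 D=55 E=55] avail[A=38 B=19 C=35 D=55 E=55] open={R2,R3}
Step 5: cancel R2 -> on_hand[A=38 B=32 C=35 D=55 E=55] avail[A=38 B=28 C=35 D=55 E=55] open={R3}
Step 6: cancel R3 -> on_hand[A=38 B=32 C=35 D=55 E=55] avail[A=38 B=32 C=35 D=55 E=55] open={}
Step 7: reserve R4 E 4 -> on_hand[A=38 B=32 C=35 D=55 E=55] avail[A=38 B=32 C=35 D=55 E=51] open={R4}
Step 8: reserve R5 E 9 -> on_hand[A=38 B=32 C=35 D=55 E=55] avail[A=38 B=32 C=35 D=55 E=42] open={R4,R5}
Step 9: commit R4 -> on_hand[A=38 B=32 C=35 D=55 E=51] avail[A=38 B=32 C=35 D=55 E=42] open={R5}
Step 10: reserve R6 B 9 -> on_hand[A=38 B=32 C=35 D=55 E=51] avail[A=38 B=23 C=35 D=55 E=42] open={R5,R6}
Step 11: reserve R7 C 5 -> on_hand[A=38 B=32 C=35 D=55 E=51] avail[A=38 B=23 C=30 D=55 E=42] open={R5,R6,R7}
Step 12: commit R7 -> on_hand[A=38 B=32 C=30 D=55 E=51] avail[A=38 B=23 C=30 D=55 E=42] open={R5,R6}
Step 13: commit R6 -> on_hand[A=38 B=23 C=30 D=55 E=51] avail[A=38 B=23 C=30 D=55 E=42] open={R5}
Step 14: reserve R8 D 8 -> on_hand[A=38 B=23 C=30 D=55 E=51] avail[A=38 B=23 C=30 D=47 E=42] open={R5,R8}
Step 15: cancel R8 -> on_hand[A=38 B=23 C=30 D=55 E=51] avail[A=38 B=23 C=30 D=55 E=42] open={R5}
Step 16: commit R5 -> on_hand[A=38 B=23 C=30 D=55 E=42] avail[A=38 B=23 C=30 D=55 E=42] open={}
Step 17: reserve R9 A 5 -> on_hand[A=38 B=23 C=30 D=55 E=42] avail[A=33 B=23 C=30 D=55 E=42] open={R9}
Final available[B] = 23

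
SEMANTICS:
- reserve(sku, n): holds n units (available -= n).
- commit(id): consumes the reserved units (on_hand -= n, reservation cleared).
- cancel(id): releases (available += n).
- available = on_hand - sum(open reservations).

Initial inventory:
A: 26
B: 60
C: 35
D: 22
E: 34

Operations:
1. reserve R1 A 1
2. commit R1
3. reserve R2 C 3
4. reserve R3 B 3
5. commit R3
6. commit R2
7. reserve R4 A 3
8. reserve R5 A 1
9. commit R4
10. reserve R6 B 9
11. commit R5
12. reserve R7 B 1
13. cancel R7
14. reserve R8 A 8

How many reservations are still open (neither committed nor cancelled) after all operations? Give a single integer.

Answer: 2

Derivation:
Step 1: reserve R1 A 1 -> on_hand[A=26 B=60 C=35 D=22 E=34] avail[A=25 B=60 C=35 D=22 E=34] open={R1}
Step 2: commit R1 -> on_hand[A=25 B=60 C=35 D=22 E=34] avail[A=25 B=60 C=35 D=22 E=34] open={}
Step 3: reserve R2 C 3 -> on_hand[A=25 B=60 C=35 D=22 E=34] avail[A=25 B=60 C=32 D=22 E=34] open={R2}
Step 4: reserve R3 B 3 -> on_hand[A=25 B=60 C=35 D=22 E=34] avail[A=25 B=57 C=32 D=22 E=34] open={R2,R3}
Step 5: commit R3 -> on_hand[A=25 B=57 C=35 D=22 E=34] avail[A=25 B=57 C=32 D=22 E=34] open={R2}
Step 6: commit R2 -> on_hand[A=25 B=57 C=32 D=22 E=34] avail[A=25 B=57 C=32 D=22 E=34] open={}
Step 7: reserve R4 A 3 -> on_hand[A=25 B=57 C=32 D=22 E=34] avail[A=22 B=57 C=32 D=22 E=34] open={R4}
Step 8: reserve R5 A 1 -> on_hand[A=25 B=57 C=32 D=22 E=34] avail[A=21 B=57 C=32 D=22 E=34] open={R4,R5}
Step 9: commit R4 -> on_hand[A=22 B=57 C=32 D=22 E=34] avail[A=21 B=57 C=32 D=22 E=34] open={R5}
Step 10: reserve R6 B 9 -> on_hand[A=22 B=57 C=32 D=22 E=34] avail[A=21 B=48 C=32 D=22 E=34] open={R5,R6}
Step 11: commit R5 -> on_hand[A=21 B=57 C=32 D=22 E=34] avail[A=21 B=48 C=32 D=22 E=34] open={R6}
Step 12: reserve R7 B 1 -> on_hand[A=21 B=57 C=32 D=22 E=34] avail[A=21 B=47 C=32 D=22 E=34] open={R6,R7}
Step 13: cancel R7 -> on_hand[A=21 B=57 C=32 D=22 E=34] avail[A=21 B=48 C=32 D=22 E=34] open={R6}
Step 14: reserve R8 A 8 -> on_hand[A=21 B=57 C=32 D=22 E=34] avail[A=13 B=48 C=32 D=22 E=34] open={R6,R8}
Open reservations: ['R6', 'R8'] -> 2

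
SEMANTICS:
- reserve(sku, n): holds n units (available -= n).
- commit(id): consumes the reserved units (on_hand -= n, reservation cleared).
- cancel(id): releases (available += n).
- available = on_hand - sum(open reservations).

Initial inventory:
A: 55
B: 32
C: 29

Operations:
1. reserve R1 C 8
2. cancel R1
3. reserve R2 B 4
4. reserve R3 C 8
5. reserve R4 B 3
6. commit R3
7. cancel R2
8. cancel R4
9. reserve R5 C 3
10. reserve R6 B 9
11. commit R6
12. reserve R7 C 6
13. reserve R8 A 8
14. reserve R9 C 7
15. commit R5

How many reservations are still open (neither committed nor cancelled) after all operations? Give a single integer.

Step 1: reserve R1 C 8 -> on_hand[A=55 B=32 C=29] avail[A=55 B=32 C=21] open={R1}
Step 2: cancel R1 -> on_hand[A=55 B=32 C=29] avail[A=55 B=32 C=29] open={}
Step 3: reserve R2 B 4 -> on_hand[A=55 B=32 C=29] avail[A=55 B=28 C=29] open={R2}
Step 4: reserve R3 C 8 -> on_hand[A=55 B=32 C=29] avail[A=55 B=28 C=21] open={R2,R3}
Step 5: reserve R4 B 3 -> on_hand[A=55 B=32 C=29] avail[A=55 B=25 C=21] open={R2,R3,R4}
Step 6: commit R3 -> on_hand[A=55 B=32 C=21] avail[A=55 B=25 C=21] open={R2,R4}
Step 7: cancel R2 -> on_hand[A=55 B=32 C=21] avail[A=55 B=29 C=21] open={R4}
Step 8: cancel R4 -> on_hand[A=55 B=32 C=21] avail[A=55 B=32 C=21] open={}
Step 9: reserve R5 C 3 -> on_hand[A=55 B=32 C=21] avail[A=55 B=32 C=18] open={R5}
Step 10: reserve R6 B 9 -> on_hand[A=55 B=32 C=21] avail[A=55 B=23 C=18] open={R5,R6}
Step 11: commit R6 -> on_hand[A=55 B=23 C=21] avail[A=55 B=23 C=18] open={R5}
Step 12: reserve R7 C 6 -> on_hand[A=55 B=23 C=21] avail[A=55 B=23 C=12] open={R5,R7}
Step 13: reserve R8 A 8 -> on_hand[A=55 B=23 C=21] avail[A=47 B=23 C=12] open={R5,R7,R8}
Step 14: reserve R9 C 7 -> on_hand[A=55 B=23 C=21] avail[A=47 B=23 C=5] open={R5,R7,R8,R9}
Step 15: commit R5 -> on_hand[A=55 B=23 C=18] avail[A=47 B=23 C=5] open={R7,R8,R9}
Open reservations: ['R7', 'R8', 'R9'] -> 3

Answer: 3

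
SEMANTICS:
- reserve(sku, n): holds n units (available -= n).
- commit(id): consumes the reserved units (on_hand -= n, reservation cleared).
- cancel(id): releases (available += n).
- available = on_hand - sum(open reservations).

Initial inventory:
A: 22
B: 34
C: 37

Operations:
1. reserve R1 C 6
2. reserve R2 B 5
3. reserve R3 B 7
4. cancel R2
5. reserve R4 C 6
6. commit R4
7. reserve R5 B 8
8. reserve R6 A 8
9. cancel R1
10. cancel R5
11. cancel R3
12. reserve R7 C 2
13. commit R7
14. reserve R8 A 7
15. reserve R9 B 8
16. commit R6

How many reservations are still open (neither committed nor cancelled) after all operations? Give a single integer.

Step 1: reserve R1 C 6 -> on_hand[A=22 B=34 C=37] avail[A=22 B=34 C=31] open={R1}
Step 2: reserve R2 B 5 -> on_hand[A=22 B=34 C=37] avail[A=22 B=29 C=31] open={R1,R2}
Step 3: reserve R3 B 7 -> on_hand[A=22 B=34 C=37] avail[A=22 B=22 C=31] open={R1,R2,R3}
Step 4: cancel R2 -> on_hand[A=22 B=34 C=37] avail[A=22 B=27 C=31] open={R1,R3}
Step 5: reserve R4 C 6 -> on_hand[A=22 B=34 C=37] avail[A=22 B=27 C=25] open={R1,R3,R4}
Step 6: commit R4 -> on_hand[A=22 B=34 C=31] avail[A=22 B=27 C=25] open={R1,R3}
Step 7: reserve R5 B 8 -> on_hand[A=22 B=34 C=31] avail[A=22 B=19 C=25] open={R1,R3,R5}
Step 8: reserve R6 A 8 -> on_hand[A=22 B=34 C=31] avail[A=14 B=19 C=25] open={R1,R3,R5,R6}
Step 9: cancel R1 -> on_hand[A=22 B=34 C=31] avail[A=14 B=19 C=31] open={R3,R5,R6}
Step 10: cancel R5 -> on_hand[A=22 B=34 C=31] avail[A=14 B=27 C=31] open={R3,R6}
Step 11: cancel R3 -> on_hand[A=22 B=34 C=31] avail[A=14 B=34 C=31] open={R6}
Step 12: reserve R7 C 2 -> on_hand[A=22 B=34 C=31] avail[A=14 B=34 C=29] open={R6,R7}
Step 13: commit R7 -> on_hand[A=22 B=34 C=29] avail[A=14 B=34 C=29] open={R6}
Step 14: reserve R8 A 7 -> on_hand[A=22 B=34 C=29] avail[A=7 B=34 C=29] open={R6,R8}
Step 15: reserve R9 B 8 -> on_hand[A=22 B=34 C=29] avail[A=7 B=26 C=29] open={R6,R8,R9}
Step 16: commit R6 -> on_hand[A=14 B=34 C=29] avail[A=7 B=26 C=29] open={R8,R9}
Open reservations: ['R8', 'R9'] -> 2

Answer: 2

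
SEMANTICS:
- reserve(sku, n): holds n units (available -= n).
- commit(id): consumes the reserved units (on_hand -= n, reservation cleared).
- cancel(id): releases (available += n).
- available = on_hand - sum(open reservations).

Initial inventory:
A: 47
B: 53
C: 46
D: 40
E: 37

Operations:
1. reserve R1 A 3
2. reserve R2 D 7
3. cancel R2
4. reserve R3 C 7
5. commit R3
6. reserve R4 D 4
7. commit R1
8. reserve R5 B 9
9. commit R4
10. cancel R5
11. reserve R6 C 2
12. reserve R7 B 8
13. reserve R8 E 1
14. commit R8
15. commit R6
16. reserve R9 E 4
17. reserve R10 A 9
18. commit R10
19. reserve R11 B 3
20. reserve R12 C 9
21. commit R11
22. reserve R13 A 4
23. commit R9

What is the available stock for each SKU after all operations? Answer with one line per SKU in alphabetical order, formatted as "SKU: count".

Step 1: reserve R1 A 3 -> on_hand[A=47 B=53 C=46 D=40 E=37] avail[A=44 B=53 C=46 D=40 E=37] open={R1}
Step 2: reserve R2 D 7 -> on_hand[A=47 B=53 C=46 D=40 E=37] avail[A=44 B=53 C=46 D=33 E=37] open={R1,R2}
Step 3: cancel R2 -> on_hand[A=47 B=53 C=46 D=40 E=37] avail[A=44 B=53 C=46 D=40 E=37] open={R1}
Step 4: reserve R3 C 7 -> on_hand[A=47 B=53 C=46 D=40 E=37] avail[A=44 B=53 C=39 D=40 E=37] open={R1,R3}
Step 5: commit R3 -> on_hand[A=47 B=53 C=39 D=40 E=37] avail[A=44 B=53 C=39 D=40 E=37] open={R1}
Step 6: reserve R4 D 4 -> on_hand[A=47 B=53 C=39 D=40 E=37] avail[A=44 B=53 C=39 D=36 E=37] open={R1,R4}
Step 7: commit R1 -> on_hand[A=44 B=53 C=39 D=40 E=37] avail[A=44 B=53 C=39 D=36 E=37] open={R4}
Step 8: reserve R5 B 9 -> on_hand[A=44 B=53 C=39 D=40 E=37] avail[A=44 B=44 C=39 D=36 E=37] open={R4,R5}
Step 9: commit R4 -> on_hand[A=44 B=53 C=39 D=36 E=37] avail[A=44 B=44 C=39 D=36 E=37] open={R5}
Step 10: cancel R5 -> on_hand[A=44 B=53 C=39 D=36 E=37] avail[A=44 B=53 C=39 D=36 E=37] open={}
Step 11: reserve R6 C 2 -> on_hand[A=44 B=53 C=39 D=36 E=37] avail[A=44 B=53 C=37 D=36 E=37] open={R6}
Step 12: reserve R7 B 8 -> on_hand[A=44 B=53 C=39 D=36 E=37] avail[A=44 B=45 C=37 D=36 E=37] open={R6,R7}
Step 13: reserve R8 E 1 -> on_hand[A=44 B=53 C=39 D=36 E=37] avail[A=44 B=45 C=37 D=36 E=36] open={R6,R7,R8}
Step 14: commit R8 -> on_hand[A=44 B=53 C=39 D=36 E=36] avail[A=44 B=45 C=37 D=36 E=36] open={R6,R7}
Step 15: commit R6 -> on_hand[A=44 B=53 C=37 D=36 E=36] avail[A=44 B=45 C=37 D=36 E=36] open={R7}
Step 16: reserve R9 E 4 -> on_hand[A=44 B=53 C=37 D=36 E=36] avail[A=44 B=45 C=37 D=36 E=32] open={R7,R9}
Step 17: reserve R10 A 9 -> on_hand[A=44 B=53 C=37 D=36 E=36] avail[A=35 B=45 C=37 D=36 E=32] open={R10,R7,R9}
Step 18: commit R10 -> on_hand[A=35 B=53 C=37 D=36 E=36] avail[A=35 B=45 C=37 D=36 E=32] open={R7,R9}
Step 19: reserve R11 B 3 -> on_hand[A=35 B=53 C=37 D=36 E=36] avail[A=35 B=42 C=37 D=36 E=32] open={R11,R7,R9}
Step 20: reserve R12 C 9 -> on_hand[A=35 B=53 C=37 D=36 E=36] avail[A=35 B=42 C=28 D=36 E=32] open={R11,R12,R7,R9}
Step 21: commit R11 -> on_hand[A=35 B=50 C=37 D=36 E=36] avail[A=35 B=42 C=28 D=36 E=32] open={R12,R7,R9}
Step 22: reserve R13 A 4 -> on_hand[A=35 B=50 C=37 D=36 E=36] avail[A=31 B=42 C=28 D=36 E=32] open={R12,R13,R7,R9}
Step 23: commit R9 -> on_hand[A=35 B=50 C=37 D=36 E=32] avail[A=31 B=42 C=28 D=36 E=32] open={R12,R13,R7}

Answer: A: 31
B: 42
C: 28
D: 36
E: 32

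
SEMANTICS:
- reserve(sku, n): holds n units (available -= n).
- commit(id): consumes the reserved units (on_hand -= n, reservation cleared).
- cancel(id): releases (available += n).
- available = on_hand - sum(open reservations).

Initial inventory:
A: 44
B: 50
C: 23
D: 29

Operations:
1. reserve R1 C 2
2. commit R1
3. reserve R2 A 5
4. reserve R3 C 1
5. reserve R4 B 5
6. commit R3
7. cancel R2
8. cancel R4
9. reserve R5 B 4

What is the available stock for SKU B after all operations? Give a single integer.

Answer: 46

Derivation:
Step 1: reserve R1 C 2 -> on_hand[A=44 B=50 C=23 D=29] avail[A=44 B=50 C=21 D=29] open={R1}
Step 2: commit R1 -> on_hand[A=44 B=50 C=21 D=29] avail[A=44 B=50 C=21 D=29] open={}
Step 3: reserve R2 A 5 -> on_hand[A=44 B=50 C=21 D=29] avail[A=39 B=50 C=21 D=29] open={R2}
Step 4: reserve R3 C 1 -> on_hand[A=44 B=50 C=21 D=29] avail[A=39 B=50 C=20 D=29] open={R2,R3}
Step 5: reserve R4 B 5 -> on_hand[A=44 B=50 C=21 D=29] avail[A=39 B=45 C=20 D=29] open={R2,R3,R4}
Step 6: commit R3 -> on_hand[A=44 B=50 C=20 D=29] avail[A=39 B=45 C=20 D=29] open={R2,R4}
Step 7: cancel R2 -> on_hand[A=44 B=50 C=20 D=29] avail[A=44 B=45 C=20 D=29] open={R4}
Step 8: cancel R4 -> on_hand[A=44 B=50 C=20 D=29] avail[A=44 B=50 C=20 D=29] open={}
Step 9: reserve R5 B 4 -> on_hand[A=44 B=50 C=20 D=29] avail[A=44 B=46 C=20 D=29] open={R5}
Final available[B] = 46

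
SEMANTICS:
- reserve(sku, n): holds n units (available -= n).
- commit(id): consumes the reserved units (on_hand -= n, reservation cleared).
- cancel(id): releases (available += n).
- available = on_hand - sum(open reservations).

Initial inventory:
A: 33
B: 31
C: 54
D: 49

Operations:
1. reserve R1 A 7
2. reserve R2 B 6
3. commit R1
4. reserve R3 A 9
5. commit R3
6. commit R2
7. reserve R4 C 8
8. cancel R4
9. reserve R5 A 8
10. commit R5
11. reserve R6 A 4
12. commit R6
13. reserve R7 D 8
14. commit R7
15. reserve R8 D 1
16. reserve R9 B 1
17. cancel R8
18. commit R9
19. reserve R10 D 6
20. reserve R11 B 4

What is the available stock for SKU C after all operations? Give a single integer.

Step 1: reserve R1 A 7 -> on_hand[A=33 B=31 C=54 D=49] avail[A=26 B=31 C=54 D=49] open={R1}
Step 2: reserve R2 B 6 -> on_hand[A=33 B=31 C=54 D=49] avail[A=26 B=25 C=54 D=49] open={R1,R2}
Step 3: commit R1 -> on_hand[A=26 B=31 C=54 D=49] avail[A=26 B=25 C=54 D=49] open={R2}
Step 4: reserve R3 A 9 -> on_hand[A=26 B=31 C=54 D=49] avail[A=17 B=25 C=54 D=49] open={R2,R3}
Step 5: commit R3 -> on_hand[A=17 B=31 C=54 D=49] avail[A=17 B=25 C=54 D=49] open={R2}
Step 6: commit R2 -> on_hand[A=17 B=25 C=54 D=49] avail[A=17 B=25 C=54 D=49] open={}
Step 7: reserve R4 C 8 -> on_hand[A=17 B=25 C=54 D=49] avail[A=17 B=25 C=46 D=49] open={R4}
Step 8: cancel R4 -> on_hand[A=17 B=25 C=54 D=49] avail[A=17 B=25 C=54 D=49] open={}
Step 9: reserve R5 A 8 -> on_hand[A=17 B=25 C=54 D=49] avail[A=9 B=25 C=54 D=49] open={R5}
Step 10: commit R5 -> on_hand[A=9 B=25 C=54 D=49] avail[A=9 B=25 C=54 D=49] open={}
Step 11: reserve R6 A 4 -> on_hand[A=9 B=25 C=54 D=49] avail[A=5 B=25 C=54 D=49] open={R6}
Step 12: commit R6 -> on_hand[A=5 B=25 C=54 D=49] avail[A=5 B=25 C=54 D=49] open={}
Step 13: reserve R7 D 8 -> on_hand[A=5 B=25 C=54 D=49] avail[A=5 B=25 C=54 D=41] open={R7}
Step 14: commit R7 -> on_hand[A=5 B=25 C=54 D=41] avail[A=5 B=25 C=54 D=41] open={}
Step 15: reserve R8 D 1 -> on_hand[A=5 B=25 C=54 D=41] avail[A=5 B=25 C=54 D=40] open={R8}
Step 16: reserve R9 B 1 -> on_hand[A=5 B=25 C=54 D=41] avail[A=5 B=24 C=54 D=40] open={R8,R9}
Step 17: cancel R8 -> on_hand[A=5 B=25 C=54 D=41] avail[A=5 B=24 C=54 D=41] open={R9}
Step 18: commit R9 -> on_hand[A=5 B=24 C=54 D=41] avail[A=5 B=24 C=54 D=41] open={}
Step 19: reserve R10 D 6 -> on_hand[A=5 B=24 C=54 D=41] avail[A=5 B=24 C=54 D=35] open={R10}
Step 20: reserve R11 B 4 -> on_hand[A=5 B=24 C=54 D=41] avail[A=5 B=20 C=54 D=35] open={R10,R11}
Final available[C] = 54

Answer: 54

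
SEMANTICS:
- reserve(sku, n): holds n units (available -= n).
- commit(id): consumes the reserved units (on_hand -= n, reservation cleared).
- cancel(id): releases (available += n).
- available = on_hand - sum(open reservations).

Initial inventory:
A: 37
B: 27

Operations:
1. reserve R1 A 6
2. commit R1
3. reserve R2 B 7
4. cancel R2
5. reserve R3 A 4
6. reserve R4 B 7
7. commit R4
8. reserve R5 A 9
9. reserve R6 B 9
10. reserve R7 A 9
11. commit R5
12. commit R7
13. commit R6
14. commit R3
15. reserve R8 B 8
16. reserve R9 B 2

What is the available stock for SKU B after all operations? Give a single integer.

Answer: 1

Derivation:
Step 1: reserve R1 A 6 -> on_hand[A=37 B=27] avail[A=31 B=27] open={R1}
Step 2: commit R1 -> on_hand[A=31 B=27] avail[A=31 B=27] open={}
Step 3: reserve R2 B 7 -> on_hand[A=31 B=27] avail[A=31 B=20] open={R2}
Step 4: cancel R2 -> on_hand[A=31 B=27] avail[A=31 B=27] open={}
Step 5: reserve R3 A 4 -> on_hand[A=31 B=27] avail[A=27 B=27] open={R3}
Step 6: reserve R4 B 7 -> on_hand[A=31 B=27] avail[A=27 B=20] open={R3,R4}
Step 7: commit R4 -> on_hand[A=31 B=20] avail[A=27 B=20] open={R3}
Step 8: reserve R5 A 9 -> on_hand[A=31 B=20] avail[A=18 B=20] open={R3,R5}
Step 9: reserve R6 B 9 -> on_hand[A=31 B=20] avail[A=18 B=11] open={R3,R5,R6}
Step 10: reserve R7 A 9 -> on_hand[A=31 B=20] avail[A=9 B=11] open={R3,R5,R6,R7}
Step 11: commit R5 -> on_hand[A=22 B=20] avail[A=9 B=11] open={R3,R6,R7}
Step 12: commit R7 -> on_hand[A=13 B=20] avail[A=9 B=11] open={R3,R6}
Step 13: commit R6 -> on_hand[A=13 B=11] avail[A=9 B=11] open={R3}
Step 14: commit R3 -> on_hand[A=9 B=11] avail[A=9 B=11] open={}
Step 15: reserve R8 B 8 -> on_hand[A=9 B=11] avail[A=9 B=3] open={R8}
Step 16: reserve R9 B 2 -> on_hand[A=9 B=11] avail[A=9 B=1] open={R8,R9}
Final available[B] = 1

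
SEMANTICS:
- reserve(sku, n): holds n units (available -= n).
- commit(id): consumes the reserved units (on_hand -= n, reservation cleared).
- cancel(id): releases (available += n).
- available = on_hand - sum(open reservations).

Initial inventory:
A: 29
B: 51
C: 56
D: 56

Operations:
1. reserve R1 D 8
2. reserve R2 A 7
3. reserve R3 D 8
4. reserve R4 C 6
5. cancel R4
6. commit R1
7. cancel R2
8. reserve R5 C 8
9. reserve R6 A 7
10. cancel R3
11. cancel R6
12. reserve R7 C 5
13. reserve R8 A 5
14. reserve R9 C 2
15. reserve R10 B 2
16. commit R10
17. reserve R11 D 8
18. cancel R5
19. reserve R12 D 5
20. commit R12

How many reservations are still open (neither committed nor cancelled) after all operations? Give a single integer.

Answer: 4

Derivation:
Step 1: reserve R1 D 8 -> on_hand[A=29 B=51 C=56 D=56] avail[A=29 B=51 C=56 D=48] open={R1}
Step 2: reserve R2 A 7 -> on_hand[A=29 B=51 C=56 D=56] avail[A=22 B=51 C=56 D=48] open={R1,R2}
Step 3: reserve R3 D 8 -> on_hand[A=29 B=51 C=56 D=56] avail[A=22 B=51 C=56 D=40] open={R1,R2,R3}
Step 4: reserve R4 C 6 -> on_hand[A=29 B=51 C=56 D=56] avail[A=22 B=51 C=50 D=40] open={R1,R2,R3,R4}
Step 5: cancel R4 -> on_hand[A=29 B=51 C=56 D=56] avail[A=22 B=51 C=56 D=40] open={R1,R2,R3}
Step 6: commit R1 -> on_hand[A=29 B=51 C=56 D=48] avail[A=22 B=51 C=56 D=40] open={R2,R3}
Step 7: cancel R2 -> on_hand[A=29 B=51 C=56 D=48] avail[A=29 B=51 C=56 D=40] open={R3}
Step 8: reserve R5 C 8 -> on_hand[A=29 B=51 C=56 D=48] avail[A=29 B=51 C=48 D=40] open={R3,R5}
Step 9: reserve R6 A 7 -> on_hand[A=29 B=51 C=56 D=48] avail[A=22 B=51 C=48 D=40] open={R3,R5,R6}
Step 10: cancel R3 -> on_hand[A=29 B=51 C=56 D=48] avail[A=22 B=51 C=48 D=48] open={R5,R6}
Step 11: cancel R6 -> on_hand[A=29 B=51 C=56 D=48] avail[A=29 B=51 C=48 D=48] open={R5}
Step 12: reserve R7 C 5 -> on_hand[A=29 B=51 C=56 D=48] avail[A=29 B=51 C=43 D=48] open={R5,R7}
Step 13: reserve R8 A 5 -> on_hand[A=29 B=51 C=56 D=48] avail[A=24 B=51 C=43 D=48] open={R5,R7,R8}
Step 14: reserve R9 C 2 -> on_hand[A=29 B=51 C=56 D=48] avail[A=24 B=51 C=41 D=48] open={R5,R7,R8,R9}
Step 15: reserve R10 B 2 -> on_hand[A=29 B=51 C=56 D=48] avail[A=24 B=49 C=41 D=48] open={R10,R5,R7,R8,R9}
Step 16: commit R10 -> on_hand[A=29 B=49 C=56 D=48] avail[A=24 B=49 C=41 D=48] open={R5,R7,R8,R9}
Step 17: reserve R11 D 8 -> on_hand[A=29 B=49 C=56 D=48] avail[A=24 B=49 C=41 D=40] open={R11,R5,R7,R8,R9}
Step 18: cancel R5 -> on_hand[A=29 B=49 C=56 D=48] avail[A=24 B=49 C=49 D=40] open={R11,R7,R8,R9}
Step 19: reserve R12 D 5 -> on_hand[A=29 B=49 C=56 D=48] avail[A=24 B=49 C=49 D=35] open={R11,R12,R7,R8,R9}
Step 20: commit R12 -> on_hand[A=29 B=49 C=56 D=43] avail[A=24 B=49 C=49 D=35] open={R11,R7,R8,R9}
Open reservations: ['R11', 'R7', 'R8', 'R9'] -> 4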